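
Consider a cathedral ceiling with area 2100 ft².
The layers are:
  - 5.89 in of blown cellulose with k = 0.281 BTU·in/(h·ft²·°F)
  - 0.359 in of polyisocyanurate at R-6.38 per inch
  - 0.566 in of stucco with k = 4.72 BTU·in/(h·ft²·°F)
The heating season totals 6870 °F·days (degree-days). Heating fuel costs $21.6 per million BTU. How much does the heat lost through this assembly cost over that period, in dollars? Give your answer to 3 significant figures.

5.89/0.281 = 20.96
0.359 × 6.38 = 2.29
0.566/4.72 = 0.1199
R_total = 20.96 + 2.29 + 0.1199 = 23.37 ft²·°F·h/BTU
E = A × HDD × 24 / R = 2100 × 6870 × 24 / 23.37 = 14820000 BTU
Cost = 14820000/10⁶ × 21.6 = $320

320 dollars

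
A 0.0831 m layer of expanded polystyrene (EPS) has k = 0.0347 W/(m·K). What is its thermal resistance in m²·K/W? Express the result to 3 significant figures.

2.39 m²·K/W

R = L/k = 0.0831/0.0347 = 2.395 m²·K/W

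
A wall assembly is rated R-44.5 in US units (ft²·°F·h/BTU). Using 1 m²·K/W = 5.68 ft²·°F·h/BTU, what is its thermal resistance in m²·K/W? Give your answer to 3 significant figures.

R_SI = 44.5/5.68 = 7.835

7.83 m²·K/W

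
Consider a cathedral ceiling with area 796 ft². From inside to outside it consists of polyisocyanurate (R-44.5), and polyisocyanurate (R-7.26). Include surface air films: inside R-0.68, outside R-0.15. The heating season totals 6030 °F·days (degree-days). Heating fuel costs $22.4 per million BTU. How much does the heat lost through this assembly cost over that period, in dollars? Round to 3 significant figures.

49.1 dollars

R_total = 0.68 + 44.5 + 7.26 + 0.15 = 52.59 ft²·°F·h/BTU
E = A × HDD × 24 / R = 796 × 6030 × 24 / 52.59 = 2190000 BTU
Cost = 2190000/10⁶ × 22.4 = $49.07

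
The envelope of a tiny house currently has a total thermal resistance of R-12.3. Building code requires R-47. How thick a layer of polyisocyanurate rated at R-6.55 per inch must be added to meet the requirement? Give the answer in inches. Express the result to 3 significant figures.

5.30 in

ΔR = 47 − 12.3 = 34.7 ft²·°F·h/BTU
L = ΔR / (R/in) = 34.7/6.55 = 5.298 in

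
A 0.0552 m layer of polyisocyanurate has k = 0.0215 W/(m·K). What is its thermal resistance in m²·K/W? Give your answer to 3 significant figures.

R = L/k = 0.0552/0.0215 = 2.567 m²·K/W

2.57 m²·K/W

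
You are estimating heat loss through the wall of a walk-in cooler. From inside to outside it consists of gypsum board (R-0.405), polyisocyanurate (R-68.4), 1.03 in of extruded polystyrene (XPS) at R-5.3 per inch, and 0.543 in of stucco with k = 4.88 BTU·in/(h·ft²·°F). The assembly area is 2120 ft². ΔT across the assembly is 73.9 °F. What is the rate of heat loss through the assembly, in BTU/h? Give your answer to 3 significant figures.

1.03 × 5.3 = 5.459
0.543/4.88 = 0.1113
R_total = 0.405 + 68.4 + 5.459 + 0.1113 = 74.38 ft²·°F·h/BTU
Q = A·ΔT/R = 2120 × 73.9 / 74.38 = 2106 BTU/h

2110 BTU/h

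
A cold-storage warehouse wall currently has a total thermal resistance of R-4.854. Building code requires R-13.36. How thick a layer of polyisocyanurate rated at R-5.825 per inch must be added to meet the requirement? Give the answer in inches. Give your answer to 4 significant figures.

1.460 in

ΔR = 13.36 − 4.854 = 8.506 ft²·°F·h/BTU
L = ΔR / (R/in) = 8.506/5.825 = 1.4603 in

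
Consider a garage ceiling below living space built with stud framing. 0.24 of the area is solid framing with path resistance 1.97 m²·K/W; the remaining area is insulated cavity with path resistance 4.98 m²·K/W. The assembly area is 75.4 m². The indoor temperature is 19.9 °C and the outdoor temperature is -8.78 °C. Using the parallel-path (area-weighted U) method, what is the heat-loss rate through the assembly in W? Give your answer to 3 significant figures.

593 W

U_eff = 0.76/4.98 + 0.24/1.97 = 0.1526 + 0.1218 = 0.2744
R_eff = 1/U_eff = 3.644 m²·K/W
Q = 75.4 × (19.9 − (-8.78)) / 3.644 = 593.5 W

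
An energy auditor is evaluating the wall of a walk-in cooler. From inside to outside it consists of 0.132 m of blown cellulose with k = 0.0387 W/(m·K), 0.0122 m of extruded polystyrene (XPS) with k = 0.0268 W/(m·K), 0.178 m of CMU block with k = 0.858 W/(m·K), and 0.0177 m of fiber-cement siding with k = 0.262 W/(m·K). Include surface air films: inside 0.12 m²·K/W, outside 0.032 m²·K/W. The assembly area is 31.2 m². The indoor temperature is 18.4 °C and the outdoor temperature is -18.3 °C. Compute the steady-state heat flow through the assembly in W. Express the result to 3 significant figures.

0.132/0.0387 = 3.411
0.0122/0.0268 = 0.4552
0.178/0.858 = 0.2075
0.0177/0.262 = 0.06756
R_total = 0.12 + 3.411 + 0.4552 + 0.2075 + 0.06756 + 0.032 = 4.293 m²·K/W
Q = A·ΔT/R = 31.2 × (18.4 − (-18.3)) / 4.293 = 266.7 W

267 W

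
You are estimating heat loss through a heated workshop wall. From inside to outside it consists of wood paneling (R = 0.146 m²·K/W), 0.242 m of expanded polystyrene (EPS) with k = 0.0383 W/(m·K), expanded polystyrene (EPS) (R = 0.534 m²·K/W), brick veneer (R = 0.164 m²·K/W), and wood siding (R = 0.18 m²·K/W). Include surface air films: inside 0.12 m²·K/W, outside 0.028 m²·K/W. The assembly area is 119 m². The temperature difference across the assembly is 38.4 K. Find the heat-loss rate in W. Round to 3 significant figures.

610 W

0.242/0.0383 = 6.319
R_total = 0.12 + 0.146 + 6.319 + 0.534 + 0.164 + 0.18 + 0.028 = 7.491 m²·K/W
Q = A·ΔT/R = 119 × 38.4 / 7.491 = 610 W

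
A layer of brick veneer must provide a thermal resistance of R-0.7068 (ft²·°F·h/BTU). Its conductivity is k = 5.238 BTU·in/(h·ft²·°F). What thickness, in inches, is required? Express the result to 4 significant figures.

3.702 in

L = R × k = 0.7068 × 5.238 = 3.7022 in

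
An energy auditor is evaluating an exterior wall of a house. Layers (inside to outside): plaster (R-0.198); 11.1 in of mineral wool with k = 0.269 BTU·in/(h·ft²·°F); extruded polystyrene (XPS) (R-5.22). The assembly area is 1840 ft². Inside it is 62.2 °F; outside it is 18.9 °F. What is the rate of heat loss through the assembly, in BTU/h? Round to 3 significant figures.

1710 BTU/h

11.1/0.269 = 41.26
R_total = 0.198 + 41.26 + 5.22 = 46.68 ft²·°F·h/BTU
Q = A·ΔT/R = 1840 × (62.2 − 18.9) / 46.68 = 1707 BTU/h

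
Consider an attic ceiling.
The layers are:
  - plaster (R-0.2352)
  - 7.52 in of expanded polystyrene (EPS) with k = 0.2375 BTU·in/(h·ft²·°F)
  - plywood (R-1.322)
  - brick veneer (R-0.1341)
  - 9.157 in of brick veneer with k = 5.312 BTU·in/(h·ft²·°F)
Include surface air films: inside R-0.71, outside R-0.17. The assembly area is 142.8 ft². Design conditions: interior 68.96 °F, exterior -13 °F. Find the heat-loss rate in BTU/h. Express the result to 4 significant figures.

325.5 BTU/h

7.52/0.2375 = 31.663
9.157/5.312 = 1.7238
R_total = 0.71 + 0.2352 + 31.663 + 1.322 + 0.1341 + 1.7238 + 0.17 = 35.958 ft²·°F·h/BTU
Q = A·ΔT/R = 142.8 × (68.96 − (-13)) / 35.958 = 325.49 BTU/h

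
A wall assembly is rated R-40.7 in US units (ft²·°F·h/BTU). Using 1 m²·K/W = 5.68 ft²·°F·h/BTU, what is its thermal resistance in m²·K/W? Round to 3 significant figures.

R_SI = 40.7/5.68 = 7.165

7.17 m²·K/W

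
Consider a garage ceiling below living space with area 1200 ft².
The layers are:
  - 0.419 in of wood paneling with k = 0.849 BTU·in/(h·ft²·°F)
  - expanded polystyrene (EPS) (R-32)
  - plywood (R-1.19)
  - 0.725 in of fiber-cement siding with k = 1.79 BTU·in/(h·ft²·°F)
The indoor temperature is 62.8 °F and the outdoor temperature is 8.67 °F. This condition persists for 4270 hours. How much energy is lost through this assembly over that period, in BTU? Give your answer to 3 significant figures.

0.419/0.849 = 0.4935
0.725/1.79 = 0.405
R_total = 0.4935 + 32 + 1.19 + 0.405 = 34.09 ft²·°F·h/BTU
Q = 1200 × (62.8 − 8.67) / 34.09 = 1906 BTU/h
E = 1906 × 4270 = 8137000 BTU

8140000 BTU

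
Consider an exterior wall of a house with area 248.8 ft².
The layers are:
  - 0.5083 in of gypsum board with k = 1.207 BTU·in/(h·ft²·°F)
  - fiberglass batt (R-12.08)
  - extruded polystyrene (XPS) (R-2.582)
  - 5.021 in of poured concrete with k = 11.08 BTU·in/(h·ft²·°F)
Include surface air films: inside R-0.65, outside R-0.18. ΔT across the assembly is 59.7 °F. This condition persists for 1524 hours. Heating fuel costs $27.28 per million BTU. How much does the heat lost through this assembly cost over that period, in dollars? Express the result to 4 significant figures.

0.5083/1.207 = 0.42113
5.021/11.08 = 0.45316
R_total = 0.65 + 0.42113 + 12.08 + 2.582 + 0.45316 + 0.18 = 16.366 ft²·°F·h/BTU
Q = 248.8 × 59.7 / 16.366 = 907.56 BTU/h
E = 907.56 × 1524 = 1383100 BTU
Cost = 1383100/10⁶ × 27.28 = $37.731

37.73 dollars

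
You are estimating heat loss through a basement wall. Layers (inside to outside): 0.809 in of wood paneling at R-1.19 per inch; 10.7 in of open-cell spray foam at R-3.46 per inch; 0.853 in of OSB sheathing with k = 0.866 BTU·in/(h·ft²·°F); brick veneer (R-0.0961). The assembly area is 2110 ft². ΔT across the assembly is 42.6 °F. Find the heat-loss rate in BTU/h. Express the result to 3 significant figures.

2300 BTU/h

0.809 × 1.19 = 0.9627
10.7 × 3.46 = 37.02
0.853/0.866 = 0.985
R_total = 0.9627 + 37.02 + 0.985 + 0.0961 = 39.07 ft²·°F·h/BTU
Q = A·ΔT/R = 2110 × 42.6 / 39.07 = 2301 BTU/h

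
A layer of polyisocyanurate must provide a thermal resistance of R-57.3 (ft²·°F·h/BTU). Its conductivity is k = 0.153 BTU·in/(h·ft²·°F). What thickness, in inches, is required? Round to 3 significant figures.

L = R × k = 57.3 × 0.153 = 8.767 in

8.77 in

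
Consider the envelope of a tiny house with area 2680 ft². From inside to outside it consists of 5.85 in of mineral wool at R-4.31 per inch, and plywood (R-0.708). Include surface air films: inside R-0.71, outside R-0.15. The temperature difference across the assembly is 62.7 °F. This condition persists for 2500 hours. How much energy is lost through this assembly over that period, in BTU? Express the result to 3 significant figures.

5.85 × 4.31 = 25.21
R_total = 0.71 + 25.21 + 0.708 + 0.15 = 26.78 ft²·°F·h/BTU
Q = 2680 × 62.7 / 26.78 = 6274 BTU/h
E = 6274 × 2500 = 15690000 BTU

15700000 BTU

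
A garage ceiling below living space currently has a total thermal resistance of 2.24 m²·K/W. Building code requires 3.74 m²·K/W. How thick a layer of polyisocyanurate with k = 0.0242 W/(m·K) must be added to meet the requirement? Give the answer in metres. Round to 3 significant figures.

ΔR = 3.74 − 2.24 = 1.5 m²·K/W
L = ΔR × k = 1.5 × 0.0242 = 0.0363 m

0.0363 m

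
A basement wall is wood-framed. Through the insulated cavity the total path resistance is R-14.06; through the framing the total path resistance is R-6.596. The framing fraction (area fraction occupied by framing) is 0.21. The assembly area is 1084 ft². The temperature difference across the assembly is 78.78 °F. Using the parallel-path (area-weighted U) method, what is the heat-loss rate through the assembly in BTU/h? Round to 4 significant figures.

U_eff = 0.79/14.06 + 0.21/6.596 = 0.056188 + 0.031837 = 0.088025
R_eff = 1/U_eff = 11.36 ft²·°F·h/BTU
Q = 1084 × 78.78 / 11.36 = 7517.1 BTU/h

7517 BTU/h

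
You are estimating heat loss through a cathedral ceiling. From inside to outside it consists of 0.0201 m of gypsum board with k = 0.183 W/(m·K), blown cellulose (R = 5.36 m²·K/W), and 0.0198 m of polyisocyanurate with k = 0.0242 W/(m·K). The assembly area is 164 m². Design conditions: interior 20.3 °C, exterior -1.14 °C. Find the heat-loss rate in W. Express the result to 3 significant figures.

559 W

0.0201/0.183 = 0.1098
0.0198/0.0242 = 0.8182
R_total = 0.1098 + 5.36 + 0.8182 = 6.288 m²·K/W
Q = A·ΔT/R = 164 × (20.3 − (-1.14)) / 6.288 = 559.2 W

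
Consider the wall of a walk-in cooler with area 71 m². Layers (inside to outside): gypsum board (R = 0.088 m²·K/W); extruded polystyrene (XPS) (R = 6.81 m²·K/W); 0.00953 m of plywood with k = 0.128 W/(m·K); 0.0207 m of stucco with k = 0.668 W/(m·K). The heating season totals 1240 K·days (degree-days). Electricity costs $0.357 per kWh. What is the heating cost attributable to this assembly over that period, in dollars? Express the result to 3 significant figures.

108 dollars

0.00953/0.128 = 0.07445
0.0207/0.668 = 0.03099
R_total = 0.088 + 6.81 + 0.07445 + 0.03099 = 7.003 m²·K/W
E = A × HDD × 24 / R / 1000 = 71 × 1240 × 24 / 7.003 / 1000 = 301.7 kWh
Cost = 301.7 × 0.357 = $107.7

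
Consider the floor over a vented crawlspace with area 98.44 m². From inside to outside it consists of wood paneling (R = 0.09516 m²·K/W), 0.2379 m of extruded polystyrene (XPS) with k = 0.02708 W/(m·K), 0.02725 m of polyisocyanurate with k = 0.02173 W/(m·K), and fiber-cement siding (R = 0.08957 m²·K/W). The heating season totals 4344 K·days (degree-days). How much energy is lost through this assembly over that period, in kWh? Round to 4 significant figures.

1004 kWh

0.2379/0.02708 = 8.7851
0.02725/0.02173 = 1.254
R_total = 0.09516 + 8.7851 + 1.254 + 0.08957 = 10.224 m²·K/W
E = A × HDD × 24 / R / 1000 = 98.44 × 4344 × 24 / 10.224 / 1000 = 1003.8 kWh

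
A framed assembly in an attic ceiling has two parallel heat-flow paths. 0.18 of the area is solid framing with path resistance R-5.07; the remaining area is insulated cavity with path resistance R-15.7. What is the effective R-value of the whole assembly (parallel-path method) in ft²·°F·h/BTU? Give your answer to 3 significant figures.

U_eff = 0.82/15.7 + 0.18/5.07 = 0.05223 + 0.0355 = 0.08773
R_eff = 1/U_eff = 11.4 ft²·°F·h/BTU

11.4 ft²·°F·h/BTU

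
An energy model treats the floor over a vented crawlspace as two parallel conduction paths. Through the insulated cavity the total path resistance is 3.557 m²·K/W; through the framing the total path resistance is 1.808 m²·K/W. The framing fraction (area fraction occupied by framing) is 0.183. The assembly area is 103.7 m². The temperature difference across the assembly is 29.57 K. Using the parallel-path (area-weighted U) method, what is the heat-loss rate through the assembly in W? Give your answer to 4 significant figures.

U_eff = 0.817/3.557 + 0.183/1.808 = 0.22969 + 0.10122 = 0.3309
R_eff = 1/U_eff = 3.022 m²·K/W
Q = 103.7 × 29.57 / 3.022 = 1014.7 W

1015 W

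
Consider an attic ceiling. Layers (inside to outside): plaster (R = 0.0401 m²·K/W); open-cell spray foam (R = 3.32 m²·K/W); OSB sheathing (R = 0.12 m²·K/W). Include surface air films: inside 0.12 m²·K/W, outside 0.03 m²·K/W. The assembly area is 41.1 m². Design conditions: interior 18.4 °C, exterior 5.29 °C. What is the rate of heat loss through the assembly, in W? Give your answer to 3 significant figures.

R_total = 0.12 + 0.0401 + 3.32 + 0.12 + 0.03 = 3.63 m²·K/W
Q = A·ΔT/R = 41.1 × (18.4 − 5.29) / 3.63 = 148.4 W

148 W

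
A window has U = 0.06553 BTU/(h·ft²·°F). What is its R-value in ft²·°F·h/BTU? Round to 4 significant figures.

15.26 ft²·°F·h/BTU

R = 1/U = 1/0.06553 = 15.26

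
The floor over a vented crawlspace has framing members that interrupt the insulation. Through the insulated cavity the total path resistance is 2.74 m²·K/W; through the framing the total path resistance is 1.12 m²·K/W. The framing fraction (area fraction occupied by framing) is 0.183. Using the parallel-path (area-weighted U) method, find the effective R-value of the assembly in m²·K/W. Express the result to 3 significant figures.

2.17 m²·K/W

U_eff = 0.817/2.74 + 0.183/1.12 = 0.2982 + 0.1634 = 0.4616
R_eff = 1/U_eff = 2.167 m²·K/W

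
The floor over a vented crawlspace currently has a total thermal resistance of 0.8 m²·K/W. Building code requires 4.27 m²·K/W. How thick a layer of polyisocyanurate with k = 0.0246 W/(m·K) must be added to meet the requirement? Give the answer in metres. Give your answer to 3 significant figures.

0.0854 m

ΔR = 4.27 − 0.8 = 3.47 m²·K/W
L = ΔR × k = 3.47 × 0.0246 = 0.08536 m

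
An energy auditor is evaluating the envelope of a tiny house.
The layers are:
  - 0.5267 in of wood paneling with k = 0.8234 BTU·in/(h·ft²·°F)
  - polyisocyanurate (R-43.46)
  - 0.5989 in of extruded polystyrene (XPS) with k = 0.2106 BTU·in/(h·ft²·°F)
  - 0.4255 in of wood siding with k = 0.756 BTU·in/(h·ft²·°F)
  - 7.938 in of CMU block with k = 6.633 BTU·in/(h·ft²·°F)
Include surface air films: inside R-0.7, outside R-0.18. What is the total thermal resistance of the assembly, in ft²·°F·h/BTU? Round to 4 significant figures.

0.5267/0.8234 = 0.63966
0.5989/0.2106 = 2.8438
0.4255/0.756 = 0.56283
7.938/6.633 = 1.1967
R_total = 0.7 + 0.63966 + 43.46 + 2.8438 + 0.56283 + 1.1967 + 0.18 = 49.583 ft²·°F·h/BTU

49.58 ft²·°F·h/BTU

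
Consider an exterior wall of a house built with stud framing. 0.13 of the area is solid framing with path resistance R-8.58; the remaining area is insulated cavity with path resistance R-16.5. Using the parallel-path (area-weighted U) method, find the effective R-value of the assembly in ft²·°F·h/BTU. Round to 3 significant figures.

14.7 ft²·°F·h/BTU

U_eff = 0.87/16.5 + 0.13/8.58 = 0.05273 + 0.01515 = 0.06788
R_eff = 1/U_eff = 14.73 ft²·°F·h/BTU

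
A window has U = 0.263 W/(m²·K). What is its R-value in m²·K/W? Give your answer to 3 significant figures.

R = 1/U = 1/0.263 = 3.802

3.80 m²·K/W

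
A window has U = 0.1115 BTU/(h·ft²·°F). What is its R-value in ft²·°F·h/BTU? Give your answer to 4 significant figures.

8.969 ft²·°F·h/BTU

R = 1/U = 1/0.1115 = 8.9686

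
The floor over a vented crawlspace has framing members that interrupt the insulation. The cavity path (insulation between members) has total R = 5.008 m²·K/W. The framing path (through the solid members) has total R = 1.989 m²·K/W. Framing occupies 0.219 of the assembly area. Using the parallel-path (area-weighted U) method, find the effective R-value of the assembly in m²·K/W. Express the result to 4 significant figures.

3.759 m²·K/W

U_eff = 0.781/5.008 + 0.219/1.989 = 0.15595 + 0.11011 = 0.26606
R_eff = 1/U_eff = 3.7586 m²·K/W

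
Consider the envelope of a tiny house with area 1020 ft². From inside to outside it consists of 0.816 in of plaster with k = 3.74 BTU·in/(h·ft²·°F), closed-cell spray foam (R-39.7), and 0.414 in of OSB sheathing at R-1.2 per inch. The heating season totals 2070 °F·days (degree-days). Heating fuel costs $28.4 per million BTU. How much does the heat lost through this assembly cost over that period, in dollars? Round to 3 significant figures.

35.6 dollars

0.816/3.74 = 0.2182
0.414 × 1.2 = 0.4968
R_total = 0.2182 + 39.7 + 0.4968 = 40.41 ft²·°F·h/BTU
E = A × HDD × 24 / R = 1020 × 2070 × 24 / 40.41 = 1254000 BTU
Cost = 1254000/10⁶ × 28.4 = $35.61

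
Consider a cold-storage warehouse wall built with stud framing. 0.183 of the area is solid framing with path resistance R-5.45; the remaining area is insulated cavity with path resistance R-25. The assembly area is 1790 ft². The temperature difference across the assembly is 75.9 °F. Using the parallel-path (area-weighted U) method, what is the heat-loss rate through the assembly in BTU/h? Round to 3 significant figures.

9000 BTU/h

U_eff = 0.817/25 + 0.183/5.45 = 0.03268 + 0.03358 = 0.06626
R_eff = 1/U_eff = 15.09 ft²·°F·h/BTU
Q = 1790 × 75.9 / 15.09 = 9002 BTU/h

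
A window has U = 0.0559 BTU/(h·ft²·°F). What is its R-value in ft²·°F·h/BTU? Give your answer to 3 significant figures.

R = 1/U = 1/0.0559 = 17.89

17.9 ft²·°F·h/BTU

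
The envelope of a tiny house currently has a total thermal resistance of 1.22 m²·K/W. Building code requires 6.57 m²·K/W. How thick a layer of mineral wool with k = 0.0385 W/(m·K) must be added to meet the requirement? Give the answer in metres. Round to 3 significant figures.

0.206 m

ΔR = 6.57 − 1.22 = 5.35 m²·K/W
L = ΔR × k = 5.35 × 0.0385 = 0.206 m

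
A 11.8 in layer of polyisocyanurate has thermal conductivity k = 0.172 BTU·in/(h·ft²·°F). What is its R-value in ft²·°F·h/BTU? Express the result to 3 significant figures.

68.6 ft²·°F·h/BTU

R = L/k = 11.8/0.172 = 68.6 ft²·°F·h/BTU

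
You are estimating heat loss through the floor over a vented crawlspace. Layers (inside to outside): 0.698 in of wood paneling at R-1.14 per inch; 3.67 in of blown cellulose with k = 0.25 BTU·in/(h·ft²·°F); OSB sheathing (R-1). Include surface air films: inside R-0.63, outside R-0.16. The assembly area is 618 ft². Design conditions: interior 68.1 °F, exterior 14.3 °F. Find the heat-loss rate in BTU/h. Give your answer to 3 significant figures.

0.698 × 1.14 = 0.7957
3.67/0.25 = 14.68
R_total = 0.63 + 0.7957 + 14.68 + 1 + 0.16 = 17.27 ft²·°F·h/BTU
Q = A·ΔT/R = 618 × (68.1 − 14.3) / 17.27 = 1926 BTU/h

1930 BTU/h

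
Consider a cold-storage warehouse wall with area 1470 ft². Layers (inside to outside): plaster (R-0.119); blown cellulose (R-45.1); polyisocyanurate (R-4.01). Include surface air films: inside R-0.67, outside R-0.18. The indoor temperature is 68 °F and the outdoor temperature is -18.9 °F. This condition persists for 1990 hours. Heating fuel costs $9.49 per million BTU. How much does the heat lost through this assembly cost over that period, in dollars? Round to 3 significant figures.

R_total = 0.67 + 0.119 + 45.1 + 4.01 + 0.18 = 50.08 ft²·°F·h/BTU
Q = 1470 × (68 − (-18.9)) / 50.08 = 2551 BTU/h
E = 2551 × 1990 = 5076000 BTU
Cost = 5076000/10⁶ × 9.49 = $48.17

48.2 dollars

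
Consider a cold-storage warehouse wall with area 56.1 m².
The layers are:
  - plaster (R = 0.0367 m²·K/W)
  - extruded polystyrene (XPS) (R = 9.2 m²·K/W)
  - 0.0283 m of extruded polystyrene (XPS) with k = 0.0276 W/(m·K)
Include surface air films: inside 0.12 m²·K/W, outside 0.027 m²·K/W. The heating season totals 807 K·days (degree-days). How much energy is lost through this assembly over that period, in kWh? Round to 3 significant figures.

0.0283/0.0276 = 1.025
R_total = 0.12 + 0.0367 + 9.2 + 1.025 + 0.027 = 10.41 m²·K/W
E = A × HDD × 24 / R / 1000 = 56.1 × 807 × 24 / 10.41 / 1000 = 104.4 kWh

104 kWh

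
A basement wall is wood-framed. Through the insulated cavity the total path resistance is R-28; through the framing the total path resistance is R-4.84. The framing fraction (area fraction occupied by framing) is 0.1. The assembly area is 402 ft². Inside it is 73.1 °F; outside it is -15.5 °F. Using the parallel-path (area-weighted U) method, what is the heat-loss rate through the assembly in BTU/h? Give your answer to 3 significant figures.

1880 BTU/h

U_eff = 0.9/28 + 0.1/4.84 = 0.03214 + 0.02066 = 0.0528
R_eff = 1/U_eff = 18.94 ft²·°F·h/BTU
Q = 402 × (73.1 − (-15.5)) / 18.94 = 1881 BTU/h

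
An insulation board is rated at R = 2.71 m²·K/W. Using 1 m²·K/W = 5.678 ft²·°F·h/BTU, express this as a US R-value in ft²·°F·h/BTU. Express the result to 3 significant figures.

R_US = 2.71 × 5.678 = 15.39

15.4 ft²·°F·h/BTU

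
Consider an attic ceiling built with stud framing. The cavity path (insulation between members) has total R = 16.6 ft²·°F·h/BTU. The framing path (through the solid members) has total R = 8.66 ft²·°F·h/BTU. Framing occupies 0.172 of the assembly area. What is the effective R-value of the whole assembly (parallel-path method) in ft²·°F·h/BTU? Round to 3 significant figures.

U_eff = 0.828/16.6 + 0.172/8.66 = 0.04988 + 0.01986 = 0.06974
R_eff = 1/U_eff = 14.34 ft²·°F·h/BTU

14.3 ft²·°F·h/BTU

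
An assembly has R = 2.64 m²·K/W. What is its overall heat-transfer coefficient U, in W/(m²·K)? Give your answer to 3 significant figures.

U = 1/R = 1/2.64 = 0.3788

0.379 W/(m²·K)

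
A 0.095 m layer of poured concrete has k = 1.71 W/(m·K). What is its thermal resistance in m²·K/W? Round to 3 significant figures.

0.0556 m²·K/W

R = L/k = 0.095/1.71 = 0.05556 m²·K/W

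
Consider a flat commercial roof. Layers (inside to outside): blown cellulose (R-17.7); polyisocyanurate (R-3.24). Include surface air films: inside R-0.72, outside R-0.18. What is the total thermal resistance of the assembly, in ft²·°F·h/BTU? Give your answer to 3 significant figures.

R_total = 0.72 + 17.7 + 3.24 + 0.18 = 21.84 ft²·°F·h/BTU

21.8 ft²·°F·h/BTU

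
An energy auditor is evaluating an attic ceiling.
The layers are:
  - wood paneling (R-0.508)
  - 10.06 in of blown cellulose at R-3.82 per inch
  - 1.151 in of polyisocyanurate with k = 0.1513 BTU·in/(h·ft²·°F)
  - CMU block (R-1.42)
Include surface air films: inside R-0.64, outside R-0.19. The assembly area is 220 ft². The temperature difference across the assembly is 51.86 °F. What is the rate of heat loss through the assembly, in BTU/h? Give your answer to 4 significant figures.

233.8 BTU/h

10.06 × 3.82 = 38.429
1.151/0.1513 = 7.6074
R_total = 0.64 + 0.508 + 38.429 + 7.6074 + 1.42 + 0.19 = 48.795 ft²·°F·h/BTU
Q = A·ΔT/R = 220 × 51.86 / 48.795 = 233.82 BTU/h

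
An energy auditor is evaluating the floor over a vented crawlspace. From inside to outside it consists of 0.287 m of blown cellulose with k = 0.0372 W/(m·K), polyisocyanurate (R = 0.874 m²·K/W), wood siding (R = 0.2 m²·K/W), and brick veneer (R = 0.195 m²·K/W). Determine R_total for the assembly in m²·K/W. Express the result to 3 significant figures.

8.98 m²·K/W

0.287/0.0372 = 7.715
R_total = 7.715 + 0.874 + 0.2 + 0.195 = 8.984 m²·K/W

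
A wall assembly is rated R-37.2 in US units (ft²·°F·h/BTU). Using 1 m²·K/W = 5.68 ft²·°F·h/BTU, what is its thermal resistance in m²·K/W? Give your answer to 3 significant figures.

6.55 m²·K/W

R_SI = 37.2/5.68 = 6.549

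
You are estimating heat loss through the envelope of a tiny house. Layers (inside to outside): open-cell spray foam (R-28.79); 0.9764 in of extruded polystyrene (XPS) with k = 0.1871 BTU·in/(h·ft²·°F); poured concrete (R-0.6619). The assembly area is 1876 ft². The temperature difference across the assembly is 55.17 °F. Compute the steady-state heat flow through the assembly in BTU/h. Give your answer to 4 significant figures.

2985 BTU/h

0.9764/0.1871 = 5.2186
R_total = 28.79 + 5.2186 + 0.6619 = 34.67 ft²·°F·h/BTU
Q = A·ΔT/R = 1876 × 55.17 / 34.67 = 2985.2 BTU/h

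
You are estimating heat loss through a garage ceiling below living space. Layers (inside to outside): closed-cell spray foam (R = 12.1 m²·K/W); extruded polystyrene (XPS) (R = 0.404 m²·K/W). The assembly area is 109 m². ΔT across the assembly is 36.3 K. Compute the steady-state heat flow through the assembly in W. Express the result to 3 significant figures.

316 W

R_total = 12.1 + 0.404 = 12.5 m²·K/W
Q = A·ΔT/R = 109 × 36.3 / 12.5 = 316.4 W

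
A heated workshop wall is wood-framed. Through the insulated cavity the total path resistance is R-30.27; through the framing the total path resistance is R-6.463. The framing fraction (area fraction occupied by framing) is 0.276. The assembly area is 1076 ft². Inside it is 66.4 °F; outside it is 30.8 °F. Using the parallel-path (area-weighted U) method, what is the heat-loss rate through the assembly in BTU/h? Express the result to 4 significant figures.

2552 BTU/h

U_eff = 0.724/30.27 + 0.276/6.463 = 0.023918 + 0.042705 = 0.066623
R_eff = 1/U_eff = 15.01 ft²·°F·h/BTU
Q = 1076 × (66.4 − 30.8) / 15.01 = 2552 BTU/h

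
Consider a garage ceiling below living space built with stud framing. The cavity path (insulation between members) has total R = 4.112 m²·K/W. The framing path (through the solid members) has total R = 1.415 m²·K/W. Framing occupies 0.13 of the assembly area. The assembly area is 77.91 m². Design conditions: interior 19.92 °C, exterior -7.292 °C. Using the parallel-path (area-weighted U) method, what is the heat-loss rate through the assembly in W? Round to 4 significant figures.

643.3 W

U_eff = 0.87/4.112 + 0.13/1.415 = 0.21158 + 0.091873 = 0.30345
R_eff = 1/U_eff = 3.2955 m²·K/W
Q = 77.91 × (19.92 − (-7.292)) / 3.2955 = 643.34 W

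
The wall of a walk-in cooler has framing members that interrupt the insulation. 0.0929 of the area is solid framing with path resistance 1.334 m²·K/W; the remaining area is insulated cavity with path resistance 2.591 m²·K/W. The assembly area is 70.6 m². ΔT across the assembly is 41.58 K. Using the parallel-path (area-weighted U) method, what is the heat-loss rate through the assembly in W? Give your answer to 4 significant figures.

1232 W

U_eff = 0.9071/2.591 + 0.0929/1.334 = 0.3501 + 0.06964 = 0.41974
R_eff = 1/U_eff = 2.3824 m²·K/W
Q = 70.6 × 41.58 / 2.3824 = 1232.2 W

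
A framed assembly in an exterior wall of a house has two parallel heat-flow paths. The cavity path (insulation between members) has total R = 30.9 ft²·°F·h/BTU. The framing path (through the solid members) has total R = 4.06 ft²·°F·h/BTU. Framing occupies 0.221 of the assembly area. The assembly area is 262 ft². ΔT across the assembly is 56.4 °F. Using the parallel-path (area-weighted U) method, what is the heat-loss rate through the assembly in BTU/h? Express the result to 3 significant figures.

U_eff = 0.779/30.9 + 0.221/4.06 = 0.02521 + 0.05443 = 0.07964
R_eff = 1/U_eff = 12.56 ft²·°F·h/BTU
Q = 262 × 56.4 / 12.56 = 1177 BTU/h

1180 BTU/h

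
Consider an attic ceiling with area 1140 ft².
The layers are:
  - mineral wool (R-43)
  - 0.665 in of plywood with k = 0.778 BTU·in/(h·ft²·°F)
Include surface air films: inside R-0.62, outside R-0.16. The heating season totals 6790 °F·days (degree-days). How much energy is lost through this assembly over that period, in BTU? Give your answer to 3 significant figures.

0.665/0.778 = 0.8548
R_total = 0.62 + 43 + 0.8548 + 0.16 = 44.63 ft²·°F·h/BTU
E = A × HDD × 24 / R = 1140 × 6790 × 24 / 44.63 = 4162000 BTU

4160000 BTU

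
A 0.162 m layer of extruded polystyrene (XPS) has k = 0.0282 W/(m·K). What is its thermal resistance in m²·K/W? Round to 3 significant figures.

5.74 m²·K/W

R = L/k = 0.162/0.0282 = 5.745 m²·K/W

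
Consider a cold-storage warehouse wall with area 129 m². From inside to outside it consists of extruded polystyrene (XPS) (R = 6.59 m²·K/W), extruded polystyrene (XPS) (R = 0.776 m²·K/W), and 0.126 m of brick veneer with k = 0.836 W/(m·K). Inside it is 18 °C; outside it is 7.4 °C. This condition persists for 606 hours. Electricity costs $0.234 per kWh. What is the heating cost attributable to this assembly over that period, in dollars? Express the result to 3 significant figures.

25.8 dollars

0.126/0.836 = 0.1507
R_total = 6.59 + 0.776 + 0.1507 = 7.517 m²·K/W
Q = 129 × (18 − 7.4) / 7.517 = 181.9 W
E = 181.9 W × 606 h / 1000 = 110.2 kWh
Cost = 110.2 × 0.234 = $25.8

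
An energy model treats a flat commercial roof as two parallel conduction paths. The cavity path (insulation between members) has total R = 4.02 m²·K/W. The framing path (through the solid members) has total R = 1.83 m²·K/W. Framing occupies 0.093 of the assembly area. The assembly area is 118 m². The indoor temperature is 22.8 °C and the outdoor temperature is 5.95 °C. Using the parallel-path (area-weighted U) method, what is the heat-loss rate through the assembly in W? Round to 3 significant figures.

550 W

U_eff = 0.907/4.02 + 0.093/1.83 = 0.2256 + 0.05082 = 0.2764
R_eff = 1/U_eff = 3.617 m²·K/W
Q = 118 × (22.8 − 5.95) / 3.617 = 549.6 W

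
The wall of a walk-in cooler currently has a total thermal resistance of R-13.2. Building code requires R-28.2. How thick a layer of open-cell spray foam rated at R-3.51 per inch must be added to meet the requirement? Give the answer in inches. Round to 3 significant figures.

ΔR = 28.2 − 13.2 = 15 ft²·°F·h/BTU
L = ΔR / (R/in) = 15/3.51 = 4.274 in

4.27 in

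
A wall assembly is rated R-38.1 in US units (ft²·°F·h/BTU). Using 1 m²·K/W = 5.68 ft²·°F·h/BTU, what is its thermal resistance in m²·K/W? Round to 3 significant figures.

6.71 m²·K/W

R_SI = 38.1/5.68 = 6.708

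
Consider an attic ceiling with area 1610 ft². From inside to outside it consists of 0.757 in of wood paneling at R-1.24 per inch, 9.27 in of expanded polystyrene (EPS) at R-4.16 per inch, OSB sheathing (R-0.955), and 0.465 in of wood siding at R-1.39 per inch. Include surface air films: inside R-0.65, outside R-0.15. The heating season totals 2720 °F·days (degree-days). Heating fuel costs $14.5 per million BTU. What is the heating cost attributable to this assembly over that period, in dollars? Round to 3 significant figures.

36.4 dollars

0.757 × 1.24 = 0.9387
9.27 × 4.16 = 38.56
0.465 × 1.39 = 0.6463
R_total = 0.65 + 0.9387 + 38.56 + 0.955 + 0.6463 + 0.15 = 41.9 ft²·°F·h/BTU
E = A × HDD × 24 / R = 1610 × 2720 × 24 / 41.9 = 2508000 BTU
Cost = 2508000/10⁶ × 14.5 = $36.37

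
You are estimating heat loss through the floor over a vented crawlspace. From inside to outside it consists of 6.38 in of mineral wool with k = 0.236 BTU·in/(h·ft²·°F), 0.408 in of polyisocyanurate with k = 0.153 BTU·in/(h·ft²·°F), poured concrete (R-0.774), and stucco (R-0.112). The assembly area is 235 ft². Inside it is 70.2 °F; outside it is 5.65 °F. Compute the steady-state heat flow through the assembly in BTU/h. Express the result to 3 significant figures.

6.38/0.236 = 27.03
0.408/0.153 = 2.667
R_total = 27.03 + 2.667 + 0.774 + 0.112 = 30.59 ft²·°F·h/BTU
Q = A·ΔT/R = 235 × (70.2 − 5.65) / 30.59 = 495.9 BTU/h

496 BTU/h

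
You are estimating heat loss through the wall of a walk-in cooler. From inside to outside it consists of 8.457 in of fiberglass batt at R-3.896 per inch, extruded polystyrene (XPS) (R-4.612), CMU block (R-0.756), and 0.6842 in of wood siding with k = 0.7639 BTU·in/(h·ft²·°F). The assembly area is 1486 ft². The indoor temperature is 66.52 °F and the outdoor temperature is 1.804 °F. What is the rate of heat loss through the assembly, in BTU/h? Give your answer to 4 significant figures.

2453 BTU/h

8.457 × 3.896 = 32.948
0.6842/0.7639 = 0.89567
R_total = 32.948 + 4.612 + 0.756 + 0.89567 = 39.212 ft²·°F·h/BTU
Q = A·ΔT/R = 1486 × (66.52 − 1.804) / 39.212 = 2452.5 BTU/h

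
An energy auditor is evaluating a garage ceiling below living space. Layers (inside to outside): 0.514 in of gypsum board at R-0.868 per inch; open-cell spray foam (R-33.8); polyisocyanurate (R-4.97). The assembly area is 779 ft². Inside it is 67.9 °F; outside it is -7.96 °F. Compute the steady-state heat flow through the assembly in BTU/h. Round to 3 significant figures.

0.514 × 0.868 = 0.4462
R_total = 0.4462 + 33.8 + 4.97 = 39.22 ft²·°F·h/BTU
Q = A·ΔT/R = 779 × (67.9 − (-7.96)) / 39.22 = 1507 BTU/h

1510 BTU/h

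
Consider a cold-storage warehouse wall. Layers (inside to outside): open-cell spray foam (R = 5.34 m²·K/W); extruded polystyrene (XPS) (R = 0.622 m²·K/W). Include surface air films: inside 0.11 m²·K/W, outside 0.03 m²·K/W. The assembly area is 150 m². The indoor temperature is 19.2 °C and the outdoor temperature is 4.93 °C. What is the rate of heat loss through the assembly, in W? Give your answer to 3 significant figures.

351 W

R_total = 0.11 + 5.34 + 0.622 + 0.03 = 6.102 m²·K/W
Q = A·ΔT/R = 150 × (19.2 − 4.93) / 6.102 = 350.8 W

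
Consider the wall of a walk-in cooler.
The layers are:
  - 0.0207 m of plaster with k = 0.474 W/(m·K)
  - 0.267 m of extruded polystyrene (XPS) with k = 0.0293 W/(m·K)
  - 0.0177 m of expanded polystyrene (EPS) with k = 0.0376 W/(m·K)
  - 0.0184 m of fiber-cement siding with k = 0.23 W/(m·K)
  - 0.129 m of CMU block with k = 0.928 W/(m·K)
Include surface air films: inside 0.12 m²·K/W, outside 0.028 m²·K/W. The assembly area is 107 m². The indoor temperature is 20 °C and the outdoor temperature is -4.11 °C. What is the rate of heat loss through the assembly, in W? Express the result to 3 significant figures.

0.0207/0.474 = 0.04367
0.267/0.0293 = 9.113
0.0177/0.0376 = 0.4707
0.0184/0.23 = 0.08
0.129/0.928 = 0.139
R_total = 0.12 + 0.04367 + 9.113 + 0.4707 + 0.08 + 0.139 + 0.028 = 9.994 m²·K/W
Q = A·ΔT/R = 107 × (20 − (-4.11)) / 9.994 = 258.1 W

258 W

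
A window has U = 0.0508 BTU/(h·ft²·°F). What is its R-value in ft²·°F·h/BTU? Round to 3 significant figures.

R = 1/U = 1/0.0508 = 19.69

19.7 ft²·°F·h/BTU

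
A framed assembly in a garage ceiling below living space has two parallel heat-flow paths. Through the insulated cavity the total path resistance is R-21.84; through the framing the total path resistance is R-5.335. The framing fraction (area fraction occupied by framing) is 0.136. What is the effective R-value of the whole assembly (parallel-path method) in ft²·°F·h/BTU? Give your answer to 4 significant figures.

U_eff = 0.864/21.84 + 0.136/5.335 = 0.03956 + 0.025492 = 0.065052
R_eff = 1/U_eff = 15.372 ft²·°F·h/BTU

15.37 ft²·°F·h/BTU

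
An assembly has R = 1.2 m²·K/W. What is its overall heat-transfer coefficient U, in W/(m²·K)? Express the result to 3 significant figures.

U = 1/R = 1/1.2 = 0.8333

0.833 W/(m²·K)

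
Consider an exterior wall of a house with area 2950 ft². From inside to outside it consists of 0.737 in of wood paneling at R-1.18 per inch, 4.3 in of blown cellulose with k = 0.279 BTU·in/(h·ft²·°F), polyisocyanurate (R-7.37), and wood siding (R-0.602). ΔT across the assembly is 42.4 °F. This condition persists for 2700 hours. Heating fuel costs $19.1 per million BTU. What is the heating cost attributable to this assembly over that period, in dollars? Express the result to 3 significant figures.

266 dollars

0.737 × 1.18 = 0.8697
4.3/0.279 = 15.41
R_total = 0.8697 + 15.41 + 7.37 + 0.602 = 24.25 ft²·°F·h/BTU
Q = 2950 × 42.4 / 24.25 = 5157 BTU/h
E = 5157 × 2700 = 13920000 BTU
Cost = 13920000/10⁶ × 19.1 = $266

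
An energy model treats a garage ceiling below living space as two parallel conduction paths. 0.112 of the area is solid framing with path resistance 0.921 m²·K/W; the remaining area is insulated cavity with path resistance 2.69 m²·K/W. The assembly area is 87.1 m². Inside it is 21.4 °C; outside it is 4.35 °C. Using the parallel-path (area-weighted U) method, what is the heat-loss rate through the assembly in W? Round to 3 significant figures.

U_eff = 0.888/2.69 + 0.112/0.921 = 0.3301 + 0.1216 = 0.4517
R_eff = 1/U_eff = 2.214 m²·K/W
Q = 87.1 × (21.4 − 4.35) / 2.214 = 670.8 W

671 W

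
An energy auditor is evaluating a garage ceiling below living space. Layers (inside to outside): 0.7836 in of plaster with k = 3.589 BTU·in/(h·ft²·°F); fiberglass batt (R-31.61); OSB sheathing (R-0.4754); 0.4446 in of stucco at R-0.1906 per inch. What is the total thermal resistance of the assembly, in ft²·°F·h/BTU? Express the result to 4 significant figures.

32.39 ft²·°F·h/BTU

0.7836/3.589 = 0.21833
0.4446 × 0.1906 = 0.084741
R_total = 0.21833 + 31.61 + 0.4754 + 0.084741 = 32.388 ft²·°F·h/BTU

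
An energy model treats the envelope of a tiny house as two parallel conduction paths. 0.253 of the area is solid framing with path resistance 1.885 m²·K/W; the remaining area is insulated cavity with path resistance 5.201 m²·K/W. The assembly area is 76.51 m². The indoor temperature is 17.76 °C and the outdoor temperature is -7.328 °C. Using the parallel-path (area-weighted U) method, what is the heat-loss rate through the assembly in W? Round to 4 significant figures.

U_eff = 0.747/5.201 + 0.253/1.885 = 0.14363 + 0.13422 = 0.27784
R_eff = 1/U_eff = 3.5991 m²·K/W
Q = 76.51 × (17.76 − (-7.328)) / 3.5991 = 533.32 W

533.3 W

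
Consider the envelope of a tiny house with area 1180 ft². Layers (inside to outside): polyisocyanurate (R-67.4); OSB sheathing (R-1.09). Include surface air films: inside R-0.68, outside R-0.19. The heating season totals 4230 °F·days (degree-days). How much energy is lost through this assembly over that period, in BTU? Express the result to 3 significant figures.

1730000 BTU

R_total = 0.68 + 67.4 + 1.09 + 0.19 = 69.36 ft²·°F·h/BTU
E = A × HDD × 24 / R = 1180 × 4230 × 24 / 69.36 = 1727000 BTU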